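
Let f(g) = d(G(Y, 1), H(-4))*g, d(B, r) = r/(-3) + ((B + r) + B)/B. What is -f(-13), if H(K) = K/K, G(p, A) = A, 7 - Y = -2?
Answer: 104/3 ≈ 34.667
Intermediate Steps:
Y = 9 (Y = 7 - 1*(-2) = 7 + 2 = 9)
H(K) = 1
d(B, r) = -r/3 + (r + 2*B)/B (d(B, r) = r*(-⅓) + (r + 2*B)/B = -r/3 + (r + 2*B)/B)
f(g) = 8*g/3 (f(g) = (2 - ⅓*1 + 1/1)*g = (2 - ⅓ + 1*1)*g = (2 - ⅓ + 1)*g = 8*g/3)
-f(-13) = -8*(-13)/3 = -1*(-104/3) = 104/3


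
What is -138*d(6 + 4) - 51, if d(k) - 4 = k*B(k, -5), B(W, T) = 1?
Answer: -1983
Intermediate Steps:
d(k) = 4 + k (d(k) = 4 + k*1 = 4 + k)
-138*d(6 + 4) - 51 = -138*(4 + (6 + 4)) - 51 = -138*(4 + 10) - 51 = -138*14 - 51 = -1932 - 51 = -1983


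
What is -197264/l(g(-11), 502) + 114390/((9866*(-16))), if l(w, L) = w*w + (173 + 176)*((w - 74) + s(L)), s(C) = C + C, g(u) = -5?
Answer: -17017529371/12740952400 ≈ -1.3357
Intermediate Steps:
s(C) = 2*C
l(w, L) = -25826 + w² + 349*w + 698*L (l(w, L) = w*w + (173 + 176)*((w - 74) + 2*L) = w² + 349*((-74 + w) + 2*L) = w² + 349*(-74 + w + 2*L) = w² + (-25826 + 349*w + 698*L) = -25826 + w² + 349*w + 698*L)
-197264/l(g(-11), 502) + 114390/((9866*(-16))) = -197264/(-25826 + (-5)² + 349*(-5) + 698*502) + 114390/((9866*(-16))) = -197264/(-25826 + 25 - 1745 + 350396) + 114390/(-157856) = -197264/322850 + 114390*(-1/157856) = -197264*1/322850 - 57195/78928 = -98632/161425 - 57195/78928 = -17017529371/12740952400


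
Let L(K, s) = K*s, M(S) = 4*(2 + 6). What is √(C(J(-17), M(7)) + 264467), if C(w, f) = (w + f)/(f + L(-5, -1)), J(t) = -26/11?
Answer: √43808826765/407 ≈ 514.26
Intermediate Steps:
M(S) = 32 (M(S) = 4*8 = 32)
J(t) = -26/11 (J(t) = -26*1/11 = -26/11)
C(w, f) = (f + w)/(5 + f) (C(w, f) = (w + f)/(f - 5*(-1)) = (f + w)/(f + 5) = (f + w)/(5 + f))
√(C(J(-17), M(7)) + 264467) = √((32 - 26/11)/(5 + 32) + 264467) = √((326/11)/37 + 264467) = √((1/37)*(326/11) + 264467) = √(326/407 + 264467) = √(107638395/407) = √43808826765/407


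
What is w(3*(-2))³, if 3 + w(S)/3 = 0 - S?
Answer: 729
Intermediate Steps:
w(S) = -9 - 3*S (w(S) = -9 + 3*(0 - S) = -9 + 3*(-S) = -9 - 3*S)
w(3*(-2))³ = (-9 - 9*(-2))³ = (-9 - 3*(-6))³ = (-9 + 18)³ = 9³ = 729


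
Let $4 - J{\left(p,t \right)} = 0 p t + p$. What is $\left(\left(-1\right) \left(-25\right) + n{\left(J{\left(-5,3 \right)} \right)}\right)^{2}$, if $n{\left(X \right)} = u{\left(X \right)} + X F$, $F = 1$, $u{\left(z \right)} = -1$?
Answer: $1089$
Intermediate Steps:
$J{\left(p,t \right)} = 4 - p$ ($J{\left(p,t \right)} = 4 - \left(0 p t + p\right) = 4 - \left(0 t + p\right) = 4 - \left(0 + p\right) = 4 - p$)
$n{\left(X \right)} = -1 + X$ ($n{\left(X \right)} = -1 + X 1 = -1 + X$)
$\left(\left(-1\right) \left(-25\right) + n{\left(J{\left(-5,3 \right)} \right)}\right)^{2} = \left(\left(-1\right) \left(-25\right) + \left(-1 + \left(4 - -5\right)\right)\right)^{2} = \left(25 + \left(-1 + \left(4 + 5\right)\right)\right)^{2} = \left(25 + \left(-1 + 9\right)\right)^{2} = \left(25 + 8\right)^{2} = 33^{2} = 1089$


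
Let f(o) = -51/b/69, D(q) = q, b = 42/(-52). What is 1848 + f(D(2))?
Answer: 893026/483 ≈ 1848.9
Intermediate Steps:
b = -21/26 (b = 42*(-1/52) = -21/26 ≈ -0.80769)
f(o) = 442/483 (f(o) = -51/(-21/26)/69 = -51*(-26/21)*(1/69) = (442/7)*(1/69) = 442/483)
1848 + f(D(2)) = 1848 + 442/483 = 893026/483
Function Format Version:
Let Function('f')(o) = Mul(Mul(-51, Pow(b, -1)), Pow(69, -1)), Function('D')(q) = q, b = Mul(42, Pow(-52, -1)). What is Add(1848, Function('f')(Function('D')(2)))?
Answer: Rational(893026, 483) ≈ 1848.9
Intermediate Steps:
b = Rational(-21, 26) (b = Mul(42, Rational(-1, 52)) = Rational(-21, 26) ≈ -0.80769)
Function('f')(o) = Rational(442, 483) (Function('f')(o) = Mul(Mul(-51, Pow(Rational(-21, 26), -1)), Pow(69, -1)) = Mul(Mul(-51, Rational(-26, 21)), Rational(1, 69)) = Mul(Rational(442, 7), Rational(1, 69)) = Rational(442, 483))
Add(1848, Function('f')(Function('D')(2))) = Add(1848, Rational(442, 483)) = Rational(893026, 483)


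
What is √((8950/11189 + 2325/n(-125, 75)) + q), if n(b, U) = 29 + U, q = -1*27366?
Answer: I*√9256204158282094/581828 ≈ 165.36*I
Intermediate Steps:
q = -27366
√((8950/11189 + 2325/n(-125, 75)) + q) = √((8950/11189 + 2325/(29 + 75)) - 27366) = √((8950*(1/11189) + 2325/104) - 27366) = √((8950/11189 + 2325*(1/104)) - 27366) = √((8950/11189 + 2325/104) - 27366) = √(26945225/1163656 - 27366) = √(-31817664871/1163656) = I*√9256204158282094/581828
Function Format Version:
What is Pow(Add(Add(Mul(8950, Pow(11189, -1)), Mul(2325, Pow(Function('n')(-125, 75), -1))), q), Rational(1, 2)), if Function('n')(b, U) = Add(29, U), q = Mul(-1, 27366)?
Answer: Mul(Rational(1, 581828), I, Pow(9256204158282094, Rational(1, 2))) ≈ Mul(165.36, I)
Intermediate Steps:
q = -27366
Pow(Add(Add(Mul(8950, Pow(11189, -1)), Mul(2325, Pow(Function('n')(-125, 75), -1))), q), Rational(1, 2)) = Pow(Add(Add(Mul(8950, Pow(11189, -1)), Mul(2325, Pow(Add(29, 75), -1))), -27366), Rational(1, 2)) = Pow(Add(Add(Mul(8950, Rational(1, 11189)), Mul(2325, Pow(104, -1))), -27366), Rational(1, 2)) = Pow(Add(Add(Rational(8950, 11189), Mul(2325, Rational(1, 104))), -27366), Rational(1, 2)) = Pow(Add(Add(Rational(8950, 11189), Rational(2325, 104)), -27366), Rational(1, 2)) = Pow(Add(Rational(26945225, 1163656), -27366), Rational(1, 2)) = Pow(Rational(-31817664871, 1163656), Rational(1, 2)) = Mul(Rational(1, 581828), I, Pow(9256204158282094, Rational(1, 2)))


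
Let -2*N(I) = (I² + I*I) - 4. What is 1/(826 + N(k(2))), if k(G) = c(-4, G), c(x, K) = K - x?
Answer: 1/792 ≈ 0.0012626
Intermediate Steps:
k(G) = 4 + G (k(G) = G - 1*(-4) = G + 4 = 4 + G)
N(I) = 2 - I² (N(I) = -((I² + I*I) - 4)/2 = -((I² + I²) - 4)/2 = -(2*I² - 4)/2 = -(-4 + 2*I²)/2 = 2 - I²)
1/(826 + N(k(2))) = 1/(826 + (2 - (4 + 2)²)) = 1/(826 + (2 - 1*6²)) = 1/(826 + (2 - 1*36)) = 1/(826 + (2 - 36)) = 1/(826 - 34) = 1/792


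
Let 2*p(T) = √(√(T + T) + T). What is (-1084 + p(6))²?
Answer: (2168 - √2*√(3 + √3))²/4 ≈ 1.1717e+6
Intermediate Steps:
p(T) = √(T + √2*√T)/2 (p(T) = √(√(T + T) + T)/2 = √(√(2*T) + T)/2 = √(√2*√T + T)/2 = √(T + √2*√T)/2)
(-1084 + p(6))² = (-1084 + √(6 + √2*√6)/2)² = (-1084 + √(6 + 2*√3)/2)²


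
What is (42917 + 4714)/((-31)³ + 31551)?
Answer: 47631/1760 ≈ 27.063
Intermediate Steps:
(42917 + 4714)/((-31)³ + 31551) = 47631/(-29791 + 31551) = 47631/1760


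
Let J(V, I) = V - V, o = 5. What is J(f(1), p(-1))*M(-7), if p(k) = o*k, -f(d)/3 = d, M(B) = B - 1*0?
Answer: 0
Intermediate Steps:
M(B) = B (M(B) = B + 0 = B)
f(d) = -3*d
p(k) = 5*k
J(V, I) = 0
J(f(1), p(-1))*M(-7) = 0*(-7) = 0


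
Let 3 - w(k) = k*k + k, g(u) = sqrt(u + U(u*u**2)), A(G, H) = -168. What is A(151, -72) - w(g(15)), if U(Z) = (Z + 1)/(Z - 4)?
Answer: -522500/3371 + sqrt(181835111)/3371 ≈ -151.00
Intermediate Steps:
U(Z) = (1 + Z)/(-4 + Z)
g(u) = sqrt(u + (1 + u**3)/(-4 + u**3)) (g(u) = sqrt(u + (1 + u*u**2)/(-4 + u*u**2)) = sqrt(u + (1 + u**3)/(-4 + u**3)))
w(k) = 3 - k - k**2 (w(k) = 3 - (k*k + k) = 3 - (k**2 + k) = 3 - (k + k**2) = 3 + (-k - k**2) = 3 - k - k**2)
A(151, -72) - w(g(15)) = -168 - (3 - sqrt((1 + 15**3 + 15*(-4 + 15**3))/(-4 + 15**3)) - (sqrt((1 + 15**3 + 15*(-4 + 15**3))/(-4 + 15**3)))**2) = -168 - (3 - sqrt((1 + 3375 + 15*(-4 + 3375))/(-4 + 3375)) - (sqrt((1 + 3375 + 15*(-4 + 3375))/(-4 + 3375)))**2) = -168 - (3 - sqrt((1 + 3375 + 15*3371)/3371) - (sqrt((1 + 3375 + 15*3371)/3371))**2) = -168 - (3 - sqrt((1 + 3375 + 50565)/3371) - (sqrt((1 + 3375 + 50565)/3371))**2) = -168 - (3 - sqrt((1/3371)*53941) - (sqrt((1/3371)*53941))**2) = -168 - (3 - sqrt(53941/3371) - (sqrt(53941/3371))**2) = -168 - (3 - sqrt(181835111)/3371 - (sqrt(181835111)/3371)**2) = -168 - (3 - sqrt(181835111)/3371 - 1*53941/3371) = -168 - (3 - sqrt(181835111)/3371 - 53941/3371) = -168 - (-43828/3371 - sqrt(181835111)/3371) = -168 + (43828/3371 + sqrt(181835111)/3371) = -522500/3371 + sqrt(181835111)/3371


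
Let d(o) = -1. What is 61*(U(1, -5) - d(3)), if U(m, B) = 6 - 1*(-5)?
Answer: 732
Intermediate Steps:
U(m, B) = 11 (U(m, B) = 6 + 5 = 11)
61*(U(1, -5) - d(3)) = 61*(11 - 1*(-1)) = 61*(11 + 1) = 61*12 = 732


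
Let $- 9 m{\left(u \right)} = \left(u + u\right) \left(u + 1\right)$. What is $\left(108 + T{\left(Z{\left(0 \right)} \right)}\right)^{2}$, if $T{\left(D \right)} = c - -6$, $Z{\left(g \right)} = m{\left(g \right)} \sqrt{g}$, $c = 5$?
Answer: $14161$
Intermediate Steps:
$m{\left(u \right)} = - \frac{2 u \left(1 + u\right)}{9}$ ($m{\left(u \right)} = - \frac{\left(u + u\right) \left(u + 1\right)}{9} = - \frac{2 u \left(1 + u\right)}{9}$)
$Z{\left(g \right)} = - \frac{2 g^{\frac{3}{2}} \left(1 + g\right)}{9}$ ($Z{\left(g \right)} = - \frac{2 g \left(1 + g\right)}{9} \sqrt{g} = - \frac{2 g^{\frac{3}{2}} \left(1 + g\right)}{9}$)
$T{\left(D \right)} = 11$ ($T{\left(D \right)} = 5 - -6 = 5 + 6 = 11$)
$\left(108 + T{\left(Z{\left(0 \right)} \right)}\right)^{2} = \left(108 + 11\right)^{2} = 119^{2} = 14161$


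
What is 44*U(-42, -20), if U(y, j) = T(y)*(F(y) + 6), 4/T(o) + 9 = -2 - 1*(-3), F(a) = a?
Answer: 792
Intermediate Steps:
T(o) = -½ (T(o) = 4/(-9 + (-2 - 1*(-3))) = 4/(-9 + (-2 + 3)) = 4/(-9 + 1) = 4/(-8) = 4*(-⅛) = -½)
U(y, j) = -3 - y/2 (U(y, j) = -(y + 6)/2 = -(6 + y)/2 = -3 - y/2)
44*U(-42, -20) = 44*(-3 - ½*(-42)) = 44*(-3 + 21) = 44*18 = 792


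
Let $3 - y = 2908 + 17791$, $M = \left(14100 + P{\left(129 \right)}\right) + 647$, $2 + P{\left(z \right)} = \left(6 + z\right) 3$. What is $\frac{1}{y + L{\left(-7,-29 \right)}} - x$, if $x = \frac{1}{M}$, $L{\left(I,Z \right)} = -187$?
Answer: $- \frac{12011}{105459150} \approx -0.00011389$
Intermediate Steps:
$P{\left(z \right)} = 16 + 3 z$ ($P{\left(z \right)} = -2 + \left(6 + z\right) 3 = -2 + \left(18 + 3 z\right) = 16 + 3 z$)
$M = 15150$ ($M = \left(14100 + \left(16 + 3 \cdot 129\right)\right) + 647 = \left(14100 + \left(16 + 387\right)\right) + 647 = \left(14100 + 403\right) + 647 = 14503 + 647 = 15150$)
$y = -20696$ ($y = 3 - \left(2908 + 17791\right) = 3 - 20699 = -20696$)
$x = \frac{1}{15150} \approx 6.6007 \cdot 10^{-5}$
$\frac{1}{y + L{\left(-7,-29 \right)}} - x = \frac{1}{-20696 - 187} - \frac{1}{15150} = \frac{1}{-20883} - \frac{1}{15150} = - \frac{1}{20883} - \frac{1}{15150} = - \frac{12011}{105459150}$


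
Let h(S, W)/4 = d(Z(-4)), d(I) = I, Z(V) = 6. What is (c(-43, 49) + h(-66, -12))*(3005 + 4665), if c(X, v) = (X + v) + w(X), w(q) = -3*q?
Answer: 1219530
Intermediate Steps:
h(S, W) = 24 (h(S, W) = 4*6 = 24)
c(X, v) = v - 2*X (c(X, v) = (X + v) - 3*X = v - 2*X)
(c(-43, 49) + h(-66, -12))*(3005 + 4665) = ((49 - 2*(-43)) + 24)*(3005 + 4665) = ((49 + 86) + 24)*7670 = (135 + 24)*7670 = 159*7670 = 1219530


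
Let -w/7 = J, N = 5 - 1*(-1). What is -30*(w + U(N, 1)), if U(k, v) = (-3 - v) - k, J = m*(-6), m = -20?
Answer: 25500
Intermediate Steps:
N = 6 (N = 5 + 1 = 6)
J = 120 (J = -20*(-6) = 120)
w = -840 (w = -7*120 = -840)
U(k, v) = -3 - k - v
-30*(w + U(N, 1)) = -30*(-840 + (-3 - 1*6 - 1*1)) = -30*(-840 + (-3 - 6 - 1)) = -30*(-840 - 10) = -30*(-850) = 25500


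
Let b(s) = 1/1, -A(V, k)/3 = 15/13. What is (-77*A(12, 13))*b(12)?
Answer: 3465/13 ≈ 266.54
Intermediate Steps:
A(V, k) = -45/13
b(s) = 1
(-77*A(12, 13))*b(12) = -77*(-45/13)*1 = (3465/13)*1 = 3465/13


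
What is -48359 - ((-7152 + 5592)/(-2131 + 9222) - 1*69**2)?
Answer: -309151858/7091 ≈ -43598.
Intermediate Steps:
-48359 - ((-7152 + 5592)/(-2131 + 9222) - 1*69**2) = -48359 - (-1560/7091 - 1*4761) = -48359 - (-1560*1/7091 - 4761) = -48359 - (-1560/7091 - 4761) = -48359 - 1*(-33761811/7091) = -48359 + 33761811/7091 = -309151858/7091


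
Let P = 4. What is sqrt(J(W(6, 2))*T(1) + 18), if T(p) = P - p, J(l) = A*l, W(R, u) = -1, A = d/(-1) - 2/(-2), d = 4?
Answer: 3*sqrt(3) ≈ 5.1962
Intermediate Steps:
A = -3 (A = 4/(-1) - 2/(-2) = 4*(-1) - 2*(-1/2) = -4 + 1 = -3)
J(l) = -3*l
T(p) = 4 - p
sqrt(J(W(6, 2))*T(1) + 18) = sqrt((-3*(-1))*(4 - 1*1) + 18) = sqrt(3*(4 - 1) + 18) = sqrt(3*3 + 18) = sqrt(9 + 18) = sqrt(27) = 3*sqrt(3)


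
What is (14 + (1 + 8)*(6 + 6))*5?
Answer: 610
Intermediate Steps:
(14 + (1 + 8)*(6 + 6))*5 = (14 + 9*12)*5 = (14 + 108)*5 = 122*5 = 610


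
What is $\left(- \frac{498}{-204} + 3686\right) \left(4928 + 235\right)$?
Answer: $\frac{647476341}{34} \approx 1.9043 \cdot 10^{7}$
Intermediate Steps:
$\left(- \frac{498}{-204} + 3686\right) \left(4928 + 235\right) = \left(\left(-498\right) \left(- \frac{1}{204}\right) + 3686\right) 5163 = \left(\frac{83}{34} + 3686\right) 5163 = \frac{125407}{34} \cdot 5163 = \frac{647476341}{34}$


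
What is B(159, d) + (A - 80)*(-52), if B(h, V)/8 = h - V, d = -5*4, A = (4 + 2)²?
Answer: 3720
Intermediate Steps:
A = 36 (A = 6² = 36)
d = -20
B(h, V) = -8*V + 8*h (B(h, V) = 8*(h - V) = -8*V + 8*h)
B(159, d) + (A - 80)*(-52) = (-8*(-20) + 8*159) + (36 - 80)*(-52) = (160 + 1272) - 44*(-52) = 1432 + 2288 = 3720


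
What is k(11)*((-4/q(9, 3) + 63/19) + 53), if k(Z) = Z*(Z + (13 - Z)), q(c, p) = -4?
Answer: 155727/19 ≈ 8196.2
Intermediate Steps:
k(Z) = 13*Z (k(Z) = Z*13 = 13*Z)
k(11)*((-4/q(9, 3) + 63/19) + 53) = (13*11)*((-4/(-4) + 63/19) + 53) = 143*((-4*(-¼) + 63*(1/19)) + 53) = 143*((1 + 63/19) + 53) = 143*(82/19 + 53) = 143*(1089/19) = 155727/19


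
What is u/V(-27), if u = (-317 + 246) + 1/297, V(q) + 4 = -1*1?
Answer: 21086/1485 ≈ 14.199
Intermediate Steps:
V(q) = -5 (V(q) = -4 - 1*1 = -4 - 1 = -5)
u = -21086/297 (u = -71 + 1/297 = -21086/297 ≈ -70.997)
u/V(-27) = -21086/297/(-5) = -21086/297*(-⅕) = 21086/1485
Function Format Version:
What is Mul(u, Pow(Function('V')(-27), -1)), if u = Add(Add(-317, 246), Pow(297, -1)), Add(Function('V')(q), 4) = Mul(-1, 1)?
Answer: Rational(21086, 1485) ≈ 14.199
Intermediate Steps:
Function('V')(q) = -5 (Function('V')(q) = Add(-4, Mul(-1, 1)) = Add(-4, -1) = -5)
u = Rational(-21086, 297) (u = Add(-71, Rational(1, 297)) = Rational(-21086, 297) ≈ -70.997)
Mul(u, Pow(Function('V')(-27), -1)) = Mul(Rational(-21086, 297), Pow(-5, -1)) = Mul(Rational(-21086, 297), Rational(-1, 5)) = Rational(21086, 1485)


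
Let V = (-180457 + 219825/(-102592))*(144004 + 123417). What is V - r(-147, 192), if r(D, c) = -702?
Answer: -707277509600395/14656 ≈ -4.8259e+10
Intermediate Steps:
V = -707277519888907/14656 (V = (-180457 + 219825*(-1/102592))*267421 = (-180457 - 219825/102592)*267421 = -18513664369/102592*267421 = -707277519888907/14656 ≈ -4.8259e+10)
V - r(-147, 192) = -707277519888907/14656 - 1*(-702) = -707277519888907/14656 + 702 = -707277509600395/14656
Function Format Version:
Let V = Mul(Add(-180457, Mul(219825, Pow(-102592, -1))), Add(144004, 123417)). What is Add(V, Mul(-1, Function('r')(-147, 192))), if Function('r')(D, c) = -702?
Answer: Rational(-707277509600395, 14656) ≈ -4.8259e+10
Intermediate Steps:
V = Rational(-707277519888907, 14656) (V = Mul(Add(-180457, Mul(219825, Rational(-1, 102592))), 267421) = Mul(Add(-180457, Rational(-219825, 102592)), 267421) = Mul(Rational(-18513664369, 102592), 267421) = Rational(-707277519888907, 14656) ≈ -4.8259e+10)
Add(V, Mul(-1, Function('r')(-147, 192))) = Add(Rational(-707277519888907, 14656), Mul(-1, -702)) = Add(Rational(-707277519888907, 14656), 702) = Rational(-707277509600395, 14656)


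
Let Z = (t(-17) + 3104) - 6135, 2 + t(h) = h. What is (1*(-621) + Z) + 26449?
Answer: 22778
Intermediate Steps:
t(h) = -2 + h
Z = -3050 (Z = ((-2 - 17) + 3104) - 6135 = (-19 + 3104) - 6135 = 3085 - 6135 = -3050)
(1*(-621) + Z) + 26449 = (1*(-621) - 3050) + 26449 = (-621 - 3050) + 26449 = -3671 + 26449 = 22778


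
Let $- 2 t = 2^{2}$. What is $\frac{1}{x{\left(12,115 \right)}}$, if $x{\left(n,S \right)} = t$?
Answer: $- \frac{1}{2} \approx -0.5$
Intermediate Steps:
$t = -2$ ($t = - \frac{2^{2}}{2} = \left(- \frac{1}{2}\right) 4 = -2$)
$x{\left(n,S \right)} = -2$
$\frac{1}{x{\left(12,115 \right)}} = \frac{1}{-2} = - \frac{1}{2}$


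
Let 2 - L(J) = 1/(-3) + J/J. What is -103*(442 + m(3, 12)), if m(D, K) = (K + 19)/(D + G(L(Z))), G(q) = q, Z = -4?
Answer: -601417/13 ≈ -46263.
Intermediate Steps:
L(J) = 4/3 (L(J) = 2 - (1/(-3) + J/J) = 2 - (1*(-⅓) + 1) = 2 - (-⅓ + 1) = 2 - 1*⅔ = 2 - ⅔ = 4/3)
m(D, K) = (19 + K)/(4/3 + D) (m(D, K) = (K + 19)/(D + 4/3) = (19 + K)/(4/3 + D))
-103*(442 + m(3, 12)) = -103*(442 + 3*(19 + 12)/(4 + 3*3)) = -103*(442 + 3*31/(4 + 9)) = -103*(442 + 3*31/13) = -103*(442 + 3*(1/13)*31) = -103*(442 + 93/13) = -103*5839/13 = -601417/13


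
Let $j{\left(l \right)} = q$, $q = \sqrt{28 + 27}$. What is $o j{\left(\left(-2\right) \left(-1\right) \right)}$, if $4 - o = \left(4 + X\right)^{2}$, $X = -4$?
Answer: $4 \sqrt{55} \approx 29.665$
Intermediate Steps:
$q = \sqrt{55} \approx 7.4162$
$j{\left(l \right)} = \sqrt{55}$
$o = 4$ ($o = 4 - \left(4 - 4\right)^{2} = 4 - 0^{2} = 4 - 0 = 4 + 0 = 4$)
$o j{\left(\left(-2\right) \left(-1\right) \right)} = 4 \sqrt{55}$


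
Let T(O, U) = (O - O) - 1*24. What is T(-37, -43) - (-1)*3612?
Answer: 3588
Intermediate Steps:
T(O, U) = -24 (T(O, U) = 0 - 24 = -24)
T(-37, -43) - (-1)*3612 = -24 - (-1)*3612 = -24 - 1*(-3612) = -24 + 3612 = 3588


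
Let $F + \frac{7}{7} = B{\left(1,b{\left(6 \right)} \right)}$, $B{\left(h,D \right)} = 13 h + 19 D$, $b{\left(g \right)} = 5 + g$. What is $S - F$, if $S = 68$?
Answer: $-153$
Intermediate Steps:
$F = 221$ ($F = -1 + \left(13 \cdot 1 + 19 \left(5 + 6\right)\right) = -1 + \left(13 + 19 \cdot 11\right) = -1 + \left(13 + 209\right) = -1 + 222 = 221$)
$S - F = 68 - 221 = -153$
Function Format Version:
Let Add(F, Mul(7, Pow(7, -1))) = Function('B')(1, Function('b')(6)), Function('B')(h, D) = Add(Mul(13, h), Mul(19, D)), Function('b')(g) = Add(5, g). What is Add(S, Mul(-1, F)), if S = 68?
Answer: -153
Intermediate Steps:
F = 221 (F = Add(-1, Add(Mul(13, 1), Mul(19, Add(5, 6)))) = Add(-1, Add(13, Mul(19, 11))) = Add(-1, Add(13, 209)) = Add(-1, 222) = 221)
Add(S, Mul(-1, F)) = Add(68, Mul(-1, 221)) = Add(68, -221) = -153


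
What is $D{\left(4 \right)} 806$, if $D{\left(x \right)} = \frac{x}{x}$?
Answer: $806$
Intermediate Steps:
$D{\left(x \right)} = 1$
$D{\left(4 \right)} 806 = 1 \cdot 806 = 806$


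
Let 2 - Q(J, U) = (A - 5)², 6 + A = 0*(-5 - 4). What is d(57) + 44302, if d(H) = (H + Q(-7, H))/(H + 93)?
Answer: 3322619/75 ≈ 44302.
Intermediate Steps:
A = -6 (A = -6 + 0*(-5 - 4) = -6 + 0*(-9) = -6 + 0 = -6)
Q(J, U) = -119 (Q(J, U) = 2 - (-6 - 5)² = 2 - 1*(-11)² = 2 - 1*121 = 2 - 121 = -119)
d(H) = (-119 + H)/(93 + H) (d(H) = (H - 119)/(H + 93) = (-119 + H)/(93 + H))
d(57) + 44302 = (-119 + 57)/(93 + 57) + 44302 = -62/150 + 44302 = (1/150)*(-62) + 44302 = -31/75 + 44302 = 3322619/75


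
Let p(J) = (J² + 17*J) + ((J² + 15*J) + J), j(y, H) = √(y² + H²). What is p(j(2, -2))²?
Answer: 8968 + 2112*√2 ≈ 11955.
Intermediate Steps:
j(y, H) = √(H² + y²)
p(J) = 2*J² + 33*J (p(J) = (J² + 17*J) + (J² + 16*J) = 2*J² + 33*J)
p(j(2, -2))² = (√((-2)² + 2²)*(33 + 2*√((-2)² + 2²)))² = (√(4 + 4)*(33 + 2*√(4 + 4)))² = (√8*(33 + 2*√8))² = ((2*√2)*(33 + 2*(2*√2)))² = ((2*√2)*(33 + 4*√2))² = (2*√2*(33 + 4*√2))² = 8*(33 + 4*√2)²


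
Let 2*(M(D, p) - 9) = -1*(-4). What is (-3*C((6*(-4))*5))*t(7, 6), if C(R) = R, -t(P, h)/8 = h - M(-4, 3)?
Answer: 14400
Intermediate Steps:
M(D, p) = 11 (M(D, p) = 9 + (-1*(-4))/2 = 9 + (½)*4 = 9 + 2 = 11)
t(P, h) = 88 - 8*h (t(P, h) = -8*(h - 1*11) = -8*(h - 11) = -8*(-11 + h) = 88 - 8*h)
(-3*C((6*(-4))*5))*t(7, 6) = (-3*6*(-4)*5)*(88 - 8*6) = (-(-72)*5)*(88 - 48) = -3*(-120)*40 = 360*40 = 14400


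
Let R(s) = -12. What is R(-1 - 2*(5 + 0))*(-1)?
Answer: 12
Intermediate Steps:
R(-1 - 2*(5 + 0))*(-1) = -12*(-1) = 12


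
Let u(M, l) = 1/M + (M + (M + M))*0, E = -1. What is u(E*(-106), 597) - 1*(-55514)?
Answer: 5884485/106 ≈ 55514.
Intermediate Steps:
u(M, l) = 1/M (u(M, l) = 1/M + (M + 2*M)*0 = 1/M + (3*M)*0 = 1/M + 0 = 1/M)
u(E*(-106), 597) - 1*(-55514) = 1/(-1*(-106)) - 1*(-55514) = 1/106 + 55514 = 5884485/106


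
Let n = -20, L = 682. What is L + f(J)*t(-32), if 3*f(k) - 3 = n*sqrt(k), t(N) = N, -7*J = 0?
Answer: 650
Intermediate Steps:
J = 0 (J = -1/7*0 = 0)
f(k) = 1 - 20*sqrt(k)/3 (f(k) = 1 + (-20*sqrt(k))/3 = 1 - 20*sqrt(k)/3)
L + f(J)*t(-32) = 682 + (1 - 20*sqrt(0)/3)*(-32) = 682 + (1 - 20/3*0)*(-32) = 682 + (1 + 0)*(-32) = 682 + 1*(-32) = 682 - 32 = 650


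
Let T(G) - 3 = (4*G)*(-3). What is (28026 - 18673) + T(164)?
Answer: 7388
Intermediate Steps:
T(G) = 3 - 12*G (T(G) = 3 + (4*G)*(-3) = 3 - 12*G)
(28026 - 18673) + T(164) = (28026 - 18673) + (3 - 12*164) = 9353 + (3 - 1968) = 9353 - 1965 = 7388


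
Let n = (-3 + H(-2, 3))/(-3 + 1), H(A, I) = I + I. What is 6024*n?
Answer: -9036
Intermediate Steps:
H(A, I) = 2*I
n = -3/2 (n = (-3 + 2*3)/(-3 + 1) = (-3 + 6)/(-2) = 3*(-½) = -3/2 ≈ -1.5000)
6024*n = 6024*(-3/2) = -9036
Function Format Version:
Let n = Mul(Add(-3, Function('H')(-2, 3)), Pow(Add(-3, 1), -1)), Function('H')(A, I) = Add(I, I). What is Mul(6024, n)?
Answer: -9036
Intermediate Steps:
Function('H')(A, I) = Mul(2, I)
n = Rational(-3, 2) (n = Mul(Add(-3, Mul(2, 3)), Pow(Add(-3, 1), -1)) = Mul(Add(-3, 6), Pow(-2, -1)) = Mul(3, Rational(-1, 2)) = Rational(-3, 2) ≈ -1.5000)
Mul(6024, n) = Mul(6024, Rational(-3, 2)) = -9036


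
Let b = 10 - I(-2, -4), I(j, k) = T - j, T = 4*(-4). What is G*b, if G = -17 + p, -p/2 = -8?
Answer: -24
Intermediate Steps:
T = -16
p = 16 (p = -2*(-8) = 16)
I(j, k) = -16 - j
b = 24 (b = 10 - (-16 - 1*(-2)) = 10 - (-16 + 2) = 10 - 1*(-14) = 10 + 14 = 24)
G = -1 (G = -17 + 16 = -1)
G*b = -1*24 = -24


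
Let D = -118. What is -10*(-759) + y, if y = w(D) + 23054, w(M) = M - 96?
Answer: 30430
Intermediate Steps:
w(M) = -96 + M
y = 22840 (y = (-96 - 118) + 23054 = -214 + 23054 = 22840)
-10*(-759) + y = -10*(-759) + 22840 = 7590 + 22840 = 30430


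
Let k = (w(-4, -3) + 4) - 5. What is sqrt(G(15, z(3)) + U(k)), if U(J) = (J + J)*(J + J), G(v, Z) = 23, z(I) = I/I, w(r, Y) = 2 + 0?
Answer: 3*sqrt(3) ≈ 5.1962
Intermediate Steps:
w(r, Y) = 2
z(I) = 1
k = 1 (k = (2 + 4) - 5 = 6 - 5 = 1)
U(J) = 4*J**2 (U(J) = (2*J)*(2*J) = 4*J**2)
sqrt(G(15, z(3)) + U(k)) = sqrt(23 + 4*1**2) = sqrt(23 + 4*1) = sqrt(23 + 4) = sqrt(27) = 3*sqrt(3)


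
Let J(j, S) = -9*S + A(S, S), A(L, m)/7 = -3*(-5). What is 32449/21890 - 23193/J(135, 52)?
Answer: 15741629/240790 ≈ 65.375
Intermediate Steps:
A(L, m) = 105 (A(L, m) = 7*(-3*(-5)) = 7*15 = 105)
J(j, S) = 105 - 9*S (J(j, S) = -9*S + 105 = 105 - 9*S)
32449/21890 - 23193/J(135, 52) = 32449/21890 - 23193/(105 - 9*52) = 32449*(1/21890) - 23193/(105 - 468) = 32449/21890 - 23193/(-363) = 32449/21890 - 23193*(-1/363) = 32449/21890 + 7731/121 = 15741629/240790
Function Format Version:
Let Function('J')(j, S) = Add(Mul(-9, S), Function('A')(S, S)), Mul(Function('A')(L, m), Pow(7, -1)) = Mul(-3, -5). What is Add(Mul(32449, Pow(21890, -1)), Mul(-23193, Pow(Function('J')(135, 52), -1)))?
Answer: Rational(15741629, 240790) ≈ 65.375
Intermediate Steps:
Function('A')(L, m) = 105 (Function('A')(L, m) = Mul(7, Mul(-3, -5)) = Mul(7, 15) = 105)
Function('J')(j, S) = Add(105, Mul(-9, S)) (Function('J')(j, S) = Add(Mul(-9, S), 105) = Add(105, Mul(-9, S)))
Add(Mul(32449, Pow(21890, -1)), Mul(-23193, Pow(Function('J')(135, 52), -1))) = Add(Mul(32449, Pow(21890, -1)), Mul(-23193, Pow(Add(105, Mul(-9, 52)), -1))) = Add(Mul(32449, Rational(1, 21890)), Mul(-23193, Pow(Add(105, -468), -1))) = Add(Rational(32449, 21890), Mul(-23193, Pow(-363, -1))) = Add(Rational(32449, 21890), Mul(-23193, Rational(-1, 363))) = Add(Rational(32449, 21890), Rational(7731, 121)) = Rational(15741629, 240790)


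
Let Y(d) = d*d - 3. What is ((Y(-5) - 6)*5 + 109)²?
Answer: 35721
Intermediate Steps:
Y(d) = -3 + d² (Y(d) = d² - 3 = -3 + d²)
((Y(-5) - 6)*5 + 109)² = (((-3 + (-5)²) - 6)*5 + 109)² = (((-3 + 25) - 6)*5 + 109)² = ((22 - 6)*5 + 109)² = (16*5 + 109)² = (80 + 109)² = 189² = 35721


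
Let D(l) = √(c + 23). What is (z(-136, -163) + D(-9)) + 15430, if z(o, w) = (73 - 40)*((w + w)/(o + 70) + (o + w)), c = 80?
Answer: 5726 + √103 ≈ 5736.1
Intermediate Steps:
D(l) = √103 (D(l) = √(80 + 23) = √103)
z(o, w) = 33*o + 33*w + 66*w/(70 + o) (z(o, w) = 33*((2*w)/(70 + o) + (o + w)) = 33*(2*w/(70 + o) + (o + w)) = 33*(o + w + 2*w/(70 + o)) = 33*o + 33*w + 66*w/(70 + o))
(z(-136, -163) + D(-9)) + 15430 = (33*((-136)² + 70*(-136) + 72*(-163) - 136*(-163))/(70 - 136) + √103) + 15430 = (33*(18496 - 9520 - 11736 + 22168)/(-66) + √103) + 15430 = (33*(-1/66)*19408 + √103) + 15430 = (-9704 + √103) + 15430 = 5726 + √103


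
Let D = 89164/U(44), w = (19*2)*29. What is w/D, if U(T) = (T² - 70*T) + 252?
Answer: -245746/22291 ≈ -11.024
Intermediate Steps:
w = 1102 (w = 38*29 = 1102)
U(T) = 252 + T² - 70*T
D = -22291/223 (D = 89164/(252 + 44² - 70*44) = 89164/(252 + 1936 - 3080) = 89164/(-892) = 89164*(-1/892) = -22291/223 ≈ -99.960)
w/D = 1102/(-22291/223) = 1102*(-223/22291) = -245746/22291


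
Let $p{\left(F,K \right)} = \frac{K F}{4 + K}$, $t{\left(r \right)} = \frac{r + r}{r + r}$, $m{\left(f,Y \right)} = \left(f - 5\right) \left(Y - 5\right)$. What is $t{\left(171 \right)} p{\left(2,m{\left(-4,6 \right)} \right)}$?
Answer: $\frac{18}{5} \approx 3.6$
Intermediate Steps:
$m{\left(f,Y \right)} = \left(-5 + Y\right) \left(-5 + f\right)$ ($m{\left(f,Y \right)} = \left(-5 + f\right) \left(-5 + Y\right) = \left(-5 + Y\right) \left(-5 + f\right)$)
$t{\left(r \right)} = 1$ ($t{\left(r \right)} = \frac{2 r}{2 r} = 2 r \frac{1}{2 r} = 1$)
$p{\left(F,K \right)} = \frac{F K}{4 + K}$
$t{\left(171 \right)} p{\left(2,m{\left(-4,6 \right)} \right)} = 1 \frac{2 \left(25 - 30 - -20 + 6 \left(-4\right)\right)}{4 + \left(25 - 30 - -20 + 6 \left(-4\right)\right)} = 1 \frac{2 \left(25 - 30 + 20 - 24\right)}{4 + \left(25 - 30 + 20 - 24\right)} = 1 \cdot 2 \left(-9\right) \frac{1}{4 - 9} = 1 \cdot 2 \left(-9\right) \frac{1}{-5} = 1 \cdot 2 \left(-9\right) \left(- \frac{1}{5}\right) = 1 \cdot \frac{18}{5} = \frac{18}{5}$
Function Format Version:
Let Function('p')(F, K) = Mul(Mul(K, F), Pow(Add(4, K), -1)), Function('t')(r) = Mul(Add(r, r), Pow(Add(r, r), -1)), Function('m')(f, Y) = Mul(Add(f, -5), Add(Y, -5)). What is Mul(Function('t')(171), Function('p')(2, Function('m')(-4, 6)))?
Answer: Rational(18, 5) ≈ 3.6000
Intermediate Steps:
Function('m')(f, Y) = Mul(Add(-5, Y), Add(-5, f)) (Function('m')(f, Y) = Mul(Add(-5, f), Add(-5, Y)) = Mul(Add(-5, Y), Add(-5, f)))
Function('t')(r) = 1 (Function('t')(r) = Mul(Mul(2, r), Pow(Mul(2, r), -1)) = Mul(Mul(2, r), Mul(Rational(1, 2), Pow(r, -1))) = 1)
Function('p')(F, K) = Mul(F, K, Pow(Add(4, K), -1)) (Function('p')(F, K) = Mul(Mul(F, K), Pow(Add(4, K), -1)) = Mul(F, K, Pow(Add(4, K), -1)))
Mul(Function('t')(171), Function('p')(2, Function('m')(-4, 6))) = Mul(1, Mul(2, Add(25, Mul(-5, 6), Mul(-5, -4), Mul(6, -4)), Pow(Add(4, Add(25, Mul(-5, 6), Mul(-5, -4), Mul(6, -4))), -1))) = Mul(1, Mul(2, Add(25, -30, 20, -24), Pow(Add(4, Add(25, -30, 20, -24)), -1))) = Mul(1, Mul(2, -9, Pow(Add(4, -9), -1))) = Mul(1, Mul(2, -9, Pow(-5, -1))) = Mul(1, Mul(2, -9, Rational(-1, 5))) = Mul(1, Rational(18, 5)) = Rational(18, 5)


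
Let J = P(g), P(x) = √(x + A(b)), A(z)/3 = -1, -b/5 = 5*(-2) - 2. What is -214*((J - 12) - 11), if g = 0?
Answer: 4922 - 214*I*√3 ≈ 4922.0 - 370.66*I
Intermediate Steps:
b = 60 (b = -5*(5*(-2) - 2) = -5*(-10 - 2) = -5*(-12) = 60)
A(z) = -3 (A(z) = 3*(-1) = -3)
P(x) = √(-3 + x) (P(x) = √(x - 3) = √(-3 + x))
J = I*√3 (J = √(-3 + 0) = √(-3) = I*√3 ≈ 1.732*I)
-214*((J - 12) - 11) = -214*((I*√3 - 12) - 11) = -214*((-12 + I*√3) - 11) = -214*(-23 + I*√3) = 4922 - 214*I*√3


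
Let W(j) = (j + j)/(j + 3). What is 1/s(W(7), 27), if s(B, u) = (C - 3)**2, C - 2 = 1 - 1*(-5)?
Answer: 1/25 ≈ 0.040000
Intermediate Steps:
C = 8 (C = 2 + (1 - 1*(-5)) = 2 + (1 + 5) = 2 + 6 = 8)
W(j) = 2*j/(3 + j) (W(j) = (2*j)/(3 + j) = 2*j/(3 + j))
s(B, u) = 25 (s(B, u) = (8 - 3)**2 = 5**2 = 25)
1/s(W(7), 27) = 1/25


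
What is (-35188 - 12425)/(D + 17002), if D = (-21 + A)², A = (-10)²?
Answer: -47613/23243 ≈ -2.0485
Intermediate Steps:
A = 100
D = 6241 (D = (-21 + 100)² = 79² = 6241)
(-35188 - 12425)/(D + 17002) = (-35188 - 12425)/(6241 + 17002) = -47613/23243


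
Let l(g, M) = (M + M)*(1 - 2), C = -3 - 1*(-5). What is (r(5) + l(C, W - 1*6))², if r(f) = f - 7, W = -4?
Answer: 324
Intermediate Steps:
C = 2 (C = -3 + 5 = 2)
r(f) = -7 + f
l(g, M) = -2*M (l(g, M) = (2*M)*(-1) = -2*M)
(r(5) + l(C, W - 1*6))² = ((-7 + 5) - 2*(-4 - 1*6))² = (-2 - 2*(-4 - 6))² = (-2 - 2*(-10))² = (-2 + 20)² = 18² = 324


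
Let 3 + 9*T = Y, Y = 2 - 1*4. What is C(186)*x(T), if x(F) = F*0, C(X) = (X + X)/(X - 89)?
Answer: 0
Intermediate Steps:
Y = -2 (Y = 2 - 4 = -2)
C(X) = 2*X/(-89 + X) (C(X) = (2*X)/(-89 + X) = 2*X/(-89 + X))
T = -5/9 (T = -⅓ + (⅑)*(-2) = -⅓ - 2/9 = -5/9 ≈ -0.55556)
x(F) = 0
C(186)*x(T) = (2*186/(-89 + 186))*0 = (2*186/97)*0 = (2*186*(1/97))*0 = (372/97)*0 = 0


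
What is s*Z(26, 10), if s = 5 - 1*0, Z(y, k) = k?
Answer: 50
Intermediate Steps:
s = 5 (s = 5 + 0 = 5)
s*Z(26, 10) = 5*10 = 50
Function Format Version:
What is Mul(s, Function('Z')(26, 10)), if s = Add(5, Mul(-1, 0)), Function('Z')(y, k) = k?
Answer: 50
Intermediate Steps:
s = 5 (s = Add(5, 0) = 5)
Mul(s, Function('Z')(26, 10)) = Mul(5, 10) = 50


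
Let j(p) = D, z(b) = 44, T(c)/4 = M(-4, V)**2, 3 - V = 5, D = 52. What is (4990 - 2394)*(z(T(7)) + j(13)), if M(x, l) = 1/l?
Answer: 249216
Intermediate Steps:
V = -2 (V = 3 - 1*5 = 3 - 5 = -2)
T(c) = 1 (T(c) = 4*(1/(-2))**2 = 4*(-1/2)**2 = 4*(1/4) = 1)
j(p) = 52
(4990 - 2394)*(z(T(7)) + j(13)) = (4990 - 2394)*(44 + 52) = 2596*96 = 249216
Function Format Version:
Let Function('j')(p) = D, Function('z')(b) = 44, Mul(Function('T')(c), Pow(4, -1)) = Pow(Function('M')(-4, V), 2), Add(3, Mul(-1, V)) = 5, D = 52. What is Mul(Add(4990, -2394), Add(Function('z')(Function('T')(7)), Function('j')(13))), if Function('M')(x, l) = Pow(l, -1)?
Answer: 249216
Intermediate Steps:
V = -2 (V = Add(3, Mul(-1, 5)) = Add(3, -5) = -2)
Function('T')(c) = 1 (Function('T')(c) = Mul(4, Pow(Pow(-2, -1), 2)) = Mul(4, Pow(Rational(-1, 2), 2)) = Mul(4, Rational(1, 4)) = 1)
Function('j')(p) = 52
Mul(Add(4990, -2394), Add(Function('z')(Function('T')(7)), Function('j')(13))) = Mul(Add(4990, -2394), Add(44, 52)) = Mul(2596, 96) = 249216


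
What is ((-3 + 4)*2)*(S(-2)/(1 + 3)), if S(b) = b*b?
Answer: 2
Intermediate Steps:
S(b) = b²
((-3 + 4)*2)*(S(-2)/(1 + 3)) = ((-3 + 4)*2)*((-2)²/(1 + 3)) = (1*2)*(4/4) = 2*(4*(¼)) = 2*1 = 2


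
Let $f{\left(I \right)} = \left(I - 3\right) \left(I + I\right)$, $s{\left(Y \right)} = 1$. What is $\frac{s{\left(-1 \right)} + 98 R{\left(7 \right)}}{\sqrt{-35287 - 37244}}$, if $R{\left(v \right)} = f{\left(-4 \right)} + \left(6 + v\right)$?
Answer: $- \frac{6763 i \sqrt{8059}}{24177} \approx - 25.112 i$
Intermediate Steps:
$f{\left(I \right)} = 2 I \left(-3 + I\right)$ ($f{\left(I \right)} = \left(-3 + I\right) 2 I = 2 I \left(-3 + I\right)$)
$R{\left(v \right)} = 62 + v$ ($R{\left(v \right)} = 2 \left(-4\right) \left(-3 - 4\right) + \left(6 + v\right) = 2 \left(-4\right) \left(-7\right) + \left(6 + v\right) = 56 + \left(6 + v\right) = 62 + v$)
$\frac{s{\left(-1 \right)} + 98 R{\left(7 \right)}}{\sqrt{-35287 - 37244}} = \frac{1 + 98 \left(62 + 7\right)}{\sqrt{-35287 - 37244}} = \frac{1 + 98 \cdot 69}{\sqrt{-72531}} = \frac{1 + 6762}{3 i \sqrt{8059}} = 6763 \left(- \frac{i \sqrt{8059}}{24177}\right) = - \frac{6763 i \sqrt{8059}}{24177}$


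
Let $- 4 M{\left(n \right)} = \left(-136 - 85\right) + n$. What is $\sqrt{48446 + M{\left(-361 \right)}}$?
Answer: $\frac{\sqrt{194366}}{2} \approx 220.43$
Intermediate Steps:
$M{\left(n \right)} = \frac{221}{4} - \frac{n}{4}$ ($M{\left(n \right)} = - \frac{\left(-136 - 85\right) + n}{4} = - \frac{-221 + n}{4} = \frac{221}{4} - \frac{n}{4}$)
$\sqrt{48446 + M{\left(-361 \right)}} = \sqrt{48446 + \left(\frac{221}{4} - - \frac{361}{4}\right)} = \sqrt{48446 + \left(\frac{221}{4} + \frac{361}{4}\right)} = \sqrt{48446 + \frac{291}{2}} = \sqrt{\frac{97183}{2}} = \frac{\sqrt{194366}}{2}$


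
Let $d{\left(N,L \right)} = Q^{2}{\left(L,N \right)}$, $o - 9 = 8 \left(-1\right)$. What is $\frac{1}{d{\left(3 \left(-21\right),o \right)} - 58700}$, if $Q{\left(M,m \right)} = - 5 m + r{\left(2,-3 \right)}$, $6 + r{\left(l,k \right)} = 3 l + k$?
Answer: $\frac{1}{38644} \approx 2.5877 \cdot 10^{-5}$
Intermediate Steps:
$r{\left(l,k \right)} = -6 + k + 3 l$ ($r{\left(l,k \right)} = -6 + \left(3 l + k\right) = -6 + \left(k + 3 l\right) = -6 + k + 3 l$)
$Q{\left(M,m \right)} = -3 - 5 m$ ($Q{\left(M,m \right)} = - 5 m - 3 = -3 - 5 m$)
$o = 1$ ($o = 9 + 8 \left(-1\right) = 9 - 8 = 1$)
$d{\left(N,L \right)} = \left(-3 - 5 N\right)^{2}$
$\frac{1}{d{\left(3 \left(-21\right),o \right)} - 58700} = \frac{1}{\left(3 + 5 \cdot 3 \left(-21\right)\right)^{2} - 58700} = \frac{1}{\left(3 + 5 \left(-63\right)\right)^{2} - 58700} = \frac{1}{\left(3 - 315\right)^{2} - 58700} = \frac{1}{\left(-312\right)^{2} - 58700} = \frac{1}{97344 - 58700} = \frac{1}{38644}$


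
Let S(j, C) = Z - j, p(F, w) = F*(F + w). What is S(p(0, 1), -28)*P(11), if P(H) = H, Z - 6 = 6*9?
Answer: 660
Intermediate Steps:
Z = 60 (Z = 6 + 6*9 = 6 + 54 = 60)
S(j, C) = 60 - j
S(p(0, 1), -28)*P(11) = (60 - 0*(0 + 1))*11 = (60 - 0)*11 = (60 - 1*0)*11 = (60 + 0)*11 = 60*11 = 660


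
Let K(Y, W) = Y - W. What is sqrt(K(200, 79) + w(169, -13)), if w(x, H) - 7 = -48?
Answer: 4*sqrt(5) ≈ 8.9443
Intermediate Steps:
w(x, H) = -41 (w(x, H) = 7 - 48 = -41)
sqrt(K(200, 79) + w(169, -13)) = sqrt((200 - 1*79) - 41) = sqrt((200 - 79) - 41) = sqrt(121 - 41) = sqrt(80) = 4*sqrt(5)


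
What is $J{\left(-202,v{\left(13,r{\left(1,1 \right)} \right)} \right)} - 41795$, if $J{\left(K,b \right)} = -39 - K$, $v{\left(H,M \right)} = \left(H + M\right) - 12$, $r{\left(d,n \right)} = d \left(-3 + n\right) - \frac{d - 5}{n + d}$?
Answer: $-41632$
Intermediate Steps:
$r{\left(d,n \right)} = d \left(-3 + n\right) - \frac{-5 + d}{d + n}$
$v{\left(H,M \right)} = -12 + H + M$
$J{\left(-202,v{\left(13,r{\left(1,1 \right)} \right)} \right)} - 41795 = \left(-39 - -202\right) - 41795 = \left(-39 + 202\right) - 41795 = 163 - 41795 = -41632$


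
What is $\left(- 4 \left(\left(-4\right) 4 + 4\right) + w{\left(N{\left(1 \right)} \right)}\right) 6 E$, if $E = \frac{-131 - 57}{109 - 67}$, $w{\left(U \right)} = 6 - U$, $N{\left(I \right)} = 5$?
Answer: $-1316$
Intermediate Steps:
$E = - \frac{94}{21}$ ($E = - \frac{188}{42} = \left(-188\right) \frac{1}{42} = - \frac{94}{21} \approx -4.4762$)
$\left(- 4 \left(\left(-4\right) 4 + 4\right) + w{\left(N{\left(1 \right)} \right)}\right) 6 E = \left(- 4 \left(\left(-4\right) 4 + 4\right) + \left(6 - 5\right)\right) 6 \left(- \frac{94}{21}\right) = \left(- 4 \left(-16 + 4\right) + \left(6 - 5\right)\right) 6 \left(- \frac{94}{21}\right) = \left(\left(-4\right) \left(-12\right) + 1\right) 6 \left(- \frac{94}{21}\right) = \left(48 + 1\right) 6 \left(- \frac{94}{21}\right) = 49 \cdot 6 \left(- \frac{94}{21}\right) = 294 \left(- \frac{94}{21}\right) = -1316$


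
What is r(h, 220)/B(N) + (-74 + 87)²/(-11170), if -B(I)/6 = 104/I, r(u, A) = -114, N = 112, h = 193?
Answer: 2969023/145210 ≈ 20.446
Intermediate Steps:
B(I) = -624/I
r(h, 220)/B(N) + (-74 + 87)²/(-11170) = -114/((-624/112)) + (-74 + 87)²/(-11170) = -114/((-624*1/112)) + 13²*(-1/11170) = -114/(-39/7) + 169*(-1/11170) = -114*(-7/39) - 169/11170 = 266/13 - 169/11170 = 2969023/145210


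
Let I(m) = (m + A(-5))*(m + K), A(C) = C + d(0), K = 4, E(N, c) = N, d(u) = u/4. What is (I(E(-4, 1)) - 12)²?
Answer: 144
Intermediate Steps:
d(u) = u/4 (d(u) = u*(¼) = u/4)
A(C) = C (A(C) = C + (¼)*0 = C + 0 = C)
I(m) = (-5 + m)*(4 + m) (I(m) = (m - 5)*(m + 4) = (-5 + m)*(4 + m))
(I(E(-4, 1)) - 12)² = ((-20 + (-4)² - 1*(-4)) - 12)² = ((-20 + 16 + 4) - 12)² = (0 - 12)² = (-12)² = 144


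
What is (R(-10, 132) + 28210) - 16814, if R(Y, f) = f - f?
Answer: 11396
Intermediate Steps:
R(Y, f) = 0
(R(-10, 132) + 28210) - 16814 = (0 + 28210) - 16814 = 28210 - 16814 = 11396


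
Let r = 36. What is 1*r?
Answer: 36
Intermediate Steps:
1*r = 1*36 = 36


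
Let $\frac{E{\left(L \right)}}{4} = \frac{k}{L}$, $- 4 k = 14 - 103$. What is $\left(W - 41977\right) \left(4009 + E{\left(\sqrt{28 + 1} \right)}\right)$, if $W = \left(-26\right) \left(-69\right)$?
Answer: $-161093647 - \frac{3576287 \sqrt{29}}{29} \approx -1.6176 \cdot 10^{8}$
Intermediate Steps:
$k = \frac{89}{4}$ ($k = - \frac{14 - 103}{4} = \left(- \frac{1}{4}\right) \left(-89\right) = \frac{89}{4} \approx 22.25$)
$W = 1794$
$E{\left(L \right)} = \frac{89}{L}$ ($E{\left(L \right)} = 4 \frac{89}{4 L} = \frac{89}{L}$)
$\left(W - 41977\right) \left(4009 + E{\left(\sqrt{28 + 1} \right)}\right) = \left(1794 - 41977\right) \left(4009 + \frac{89}{\sqrt{28 + 1}}\right) = - 40183 \left(4009 + \frac{89}{\sqrt{29}}\right) = - 40183 \left(4009 + 89 \frac{\sqrt{29}}{29}\right) = - 40183 \left(4009 + \frac{89 \sqrt{29}}{29}\right) = -161093647 - \frac{3576287 \sqrt{29}}{29}$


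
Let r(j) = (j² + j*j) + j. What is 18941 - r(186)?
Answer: -50437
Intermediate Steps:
r(j) = j + 2*j² (r(j) = (j² + j²) + j = 2*j² + j = j + 2*j²)
18941 - r(186) = 18941 - 186*(1 + 2*186) = 18941 - 186*(1 + 372) = 18941 - 186*373 = 18941 - 1*69378 = 18941 - 69378 = -50437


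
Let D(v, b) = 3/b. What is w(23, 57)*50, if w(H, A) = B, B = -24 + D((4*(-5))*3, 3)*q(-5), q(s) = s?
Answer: -1450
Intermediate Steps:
B = -29 (B = -24 + (3/3)*(-5) = -24 + (3*(1/3))*(-5) = -24 + 1*(-5) = -24 - 5 = -29)
w(H, A) = -29
w(23, 57)*50 = -29*50 = -1450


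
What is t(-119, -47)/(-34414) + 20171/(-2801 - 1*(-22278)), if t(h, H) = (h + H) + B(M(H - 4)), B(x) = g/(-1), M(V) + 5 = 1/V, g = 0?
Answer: 348698988/335140739 ≈ 1.0405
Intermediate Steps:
M(V) = -5 + 1/V
B(x) = 0 (B(x) = 0/(-1) = 0*(-1) = 0)
t(h, H) = H + h (t(h, H) = (h + H) + 0 = (H + h) + 0 = H + h)
t(-119, -47)/(-34414) + 20171/(-2801 - 1*(-22278)) = (-47 - 119)/(-34414) + 20171/(-2801 - 1*(-22278)) = -166*(-1/34414) + 20171/(-2801 + 22278) = 83/17207 + 20171/19477 = 348698988/335140739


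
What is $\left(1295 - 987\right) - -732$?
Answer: $1040$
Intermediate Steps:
$\left(1295 - 987\right) - -732 = 308 + \left(-214 + 946\right) = 308 + 732 = 1040$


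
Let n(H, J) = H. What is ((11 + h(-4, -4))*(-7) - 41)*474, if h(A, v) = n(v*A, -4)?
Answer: -109020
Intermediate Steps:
h(A, v) = A*v (h(A, v) = v*A = A*v)
((11 + h(-4, -4))*(-7) - 41)*474 = ((11 - 4*(-4))*(-7) - 41)*474 = ((11 + 16)*(-7) - 41)*474 = (27*(-7) - 41)*474 = (-189 - 41)*474 = -230*474 = -109020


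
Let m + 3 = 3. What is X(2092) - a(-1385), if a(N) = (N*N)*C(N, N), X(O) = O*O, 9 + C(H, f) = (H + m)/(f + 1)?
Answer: 27293695151/1384 ≈ 1.9721e+7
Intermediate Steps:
m = 0 (m = -3 + 3 = 0)
C(H, f) = -9 + H/(1 + f) (C(H, f) = -9 + (H + 0)/(f + 1) = -9 + H/(1 + f))
X(O) = O**2
a(N) = N**2*(-9 - 8*N)/(1 + N) (a(N) = (N*N)*((-9 + N - 9*N)/(1 + N)) = N**2*((-9 - 8*N)/(1 + N)) = N**2*(-9 - 8*N)/(1 + N))
X(2092) - a(-1385) = 2092**2 - (-1385)**2*(-9 - 8*(-1385))/(1 - 1385) = 4376464 - 1918225*(-9 + 11080)/(-1384) = 4376464 - 1918225*(-1)*11071/1384 = 4376464 - 1*(-21236668975/1384) = 4376464 + 21236668975/1384 = 27293695151/1384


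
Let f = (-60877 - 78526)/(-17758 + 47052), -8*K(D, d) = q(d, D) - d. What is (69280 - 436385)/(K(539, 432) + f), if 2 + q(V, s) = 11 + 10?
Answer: -43015895480/5491599 ≈ -7833.0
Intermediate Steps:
q(V, s) = 19 (q(V, s) = -2 + (11 + 10) = -2 + 21 = 19)
K(D, d) = -19/8 + d/8 (K(D, d) = -(19 - d)/8 = -19/8 + d/8)
f = -139403/29294 ≈ -4.7588
(69280 - 436385)/(K(539, 432) + f) = (69280 - 436385)/((-19/8 + (⅛)*432) - 139403/29294) = -367105/((-19/8 + 54) - 139403/29294) = -367105/(413/8 - 139403/29294) = -367105/5491599/117176 = -367105*117176/5491599 = -43015895480/5491599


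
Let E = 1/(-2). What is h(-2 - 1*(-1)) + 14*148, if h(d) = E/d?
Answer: 4145/2 ≈ 2072.5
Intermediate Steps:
E = -½ ≈ -0.50000
h(d) = -1/(2*d)
h(-2 - 1*(-1)) + 14*148 = -1/(2*(-2 - 1*(-1))) + 14*148 = -1/(2*(-2 + 1)) + 2072 = -½/(-1) + 2072 = -½*(-1) + 2072 = ½ + 2072 = 4145/2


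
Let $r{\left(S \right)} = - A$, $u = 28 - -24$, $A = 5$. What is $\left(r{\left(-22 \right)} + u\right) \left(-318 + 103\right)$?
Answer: $-10105$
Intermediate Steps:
$u = 52$ ($u = 28 + 24 = 52$)
$r{\left(S \right)} = -5$ ($r{\left(S \right)} = \left(-1\right) 5 = -5$)
$\left(r{\left(-22 \right)} + u\right) \left(-318 + 103\right) = \left(-5 + 52\right) \left(-318 + 103\right) = 47 \left(-215\right) = -10105$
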